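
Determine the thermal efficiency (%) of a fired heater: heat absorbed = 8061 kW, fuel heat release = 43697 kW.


Furnace efficiency = Q_absorbed / Q_fuel * 100
= 8061 / 43697 * 100 = 18.45

18.45 %


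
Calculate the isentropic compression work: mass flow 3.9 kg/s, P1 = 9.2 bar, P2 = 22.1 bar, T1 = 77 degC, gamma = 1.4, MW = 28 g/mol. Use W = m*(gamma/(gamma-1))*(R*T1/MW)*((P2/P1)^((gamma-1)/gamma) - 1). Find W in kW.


Isentropic work: W = m*(gamma/(gamma-1))*(R*T1/MW)*((P2/P1)^((gamma-1)/gamma) - 1)
T1 = 77 + 273.15 = 350.15 K
Pressure ratio = 22.1 / 9.2 = 2.40217
Exponent = (1.4 - 1)/1.4 = 0.285714
(P2/P1)^exp - 1 = 2.40217^0.285714 - 1 = 0.284529
W = 3.9 * 1.4 / 0.4 * 8.314 * 350.15 / 28 * 0.284529 = 403.8

403.8 kW


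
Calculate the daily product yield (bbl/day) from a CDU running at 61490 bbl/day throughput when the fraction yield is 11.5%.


Crude throughput = 61490 bbl/day
Fraction yield = 11.5%
yield = throughput * fraction / 100
yield = 61490 * 11.5 / 100 = 7071.35

7071.35 bbl/day


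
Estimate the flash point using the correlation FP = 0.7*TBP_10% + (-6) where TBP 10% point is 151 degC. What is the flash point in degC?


FP = 0.7 * 151 + (-6) = 99.7

99.7 degC


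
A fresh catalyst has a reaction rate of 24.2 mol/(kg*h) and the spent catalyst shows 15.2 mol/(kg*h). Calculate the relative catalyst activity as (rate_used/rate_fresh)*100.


Activity (%) = (rate_used / rate_fresh) * 100
rate_used = 15.2, rate_fresh = 24.2
= (15.2 / 24.2) * 100
= 0.6281 * 100 = 62.81

62.81 %


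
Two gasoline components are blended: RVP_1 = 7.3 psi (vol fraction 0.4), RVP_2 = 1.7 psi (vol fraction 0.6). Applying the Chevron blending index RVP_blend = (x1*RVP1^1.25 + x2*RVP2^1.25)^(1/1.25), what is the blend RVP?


Chevron index: RVP_blend = (sum xi*RVPi^1.25)^(1/1.25)
RVP^1.25 terms: 0.4 * 7.3^1.25 + 0.6 * 1.7^1.25 = 5.96439
RVP_blend = 5.96439^(1/1.25) = 4.173

4.173 psi


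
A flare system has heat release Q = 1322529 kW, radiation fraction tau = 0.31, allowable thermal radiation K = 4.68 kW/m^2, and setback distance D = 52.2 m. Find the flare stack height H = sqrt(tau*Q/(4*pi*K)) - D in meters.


tau*Q/(4*pi*K) = 0.31 * 1322529 / (4 * pi * 4.68) = 6971.26
sqrt(6971.26) = 83.4941
H = 83.4941 - 52.2 = 31.29

31.29 m


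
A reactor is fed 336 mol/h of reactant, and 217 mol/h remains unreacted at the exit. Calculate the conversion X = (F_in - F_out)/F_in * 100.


X = (F_in - F_out) / F_in * 100
Moles reacted = 336 - 217 = 119
X = 119 / 336 * 100
= 0.3542 * 100
= 35.42 %

35.42 %


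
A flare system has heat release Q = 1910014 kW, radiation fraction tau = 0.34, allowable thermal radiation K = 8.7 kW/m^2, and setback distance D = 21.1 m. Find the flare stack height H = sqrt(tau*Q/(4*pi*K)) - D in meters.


tau*Q/(4*pi*K) = 0.34 * 1910014 / (4 * pi * 8.7) = 5940
sqrt(5940) = 77.0714
H = 77.0714 - 21.1 = 55.97

55.97 m


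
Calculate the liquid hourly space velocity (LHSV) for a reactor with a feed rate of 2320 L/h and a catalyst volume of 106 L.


LHSV = volumetric feed rate / catalyst volume
= 2320 L/h / 106 L
= 21.89 h^-1

21.89 h^-1


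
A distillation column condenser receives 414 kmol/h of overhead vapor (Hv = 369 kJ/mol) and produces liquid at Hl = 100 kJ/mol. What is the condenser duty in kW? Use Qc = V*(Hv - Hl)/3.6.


Qc = 414 * (369 - 100) / 3.6 = 414 * 269 / 3.6 = 30940

30940 kW


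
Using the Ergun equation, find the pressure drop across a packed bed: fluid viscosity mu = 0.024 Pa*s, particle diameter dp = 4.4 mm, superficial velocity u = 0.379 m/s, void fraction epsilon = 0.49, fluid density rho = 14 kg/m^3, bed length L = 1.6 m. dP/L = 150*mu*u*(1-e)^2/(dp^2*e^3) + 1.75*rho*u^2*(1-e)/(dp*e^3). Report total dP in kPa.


dp = 4.4 mm = 0.0044 m
Viscous term = 150*0.024*0.379*(1-0.49)^2 / (0.0044^2*0.49^3) = 155808
Inertial term = 1.75*14*0.379^2*(1-0.49) / (0.0044*0.49^3) = 3467.16
dP/L = 155808 + 3467.16 = 159275 Pa/m
dP = 159275 * 1.6 / 1000 = 254.8 kPa

254.8 kPa


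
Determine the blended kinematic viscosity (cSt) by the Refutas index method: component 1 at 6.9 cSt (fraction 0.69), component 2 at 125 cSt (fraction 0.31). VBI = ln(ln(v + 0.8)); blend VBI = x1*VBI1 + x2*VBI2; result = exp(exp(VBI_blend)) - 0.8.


Refutas method: VBN_i = 14.534*ln(ln(visc_i + 0.8)) + 10.975, blended linearly by mass fraction; since VBN is linear in VBI_i = ln(ln(visc_i + 0.8)) and the fractions sum to 1, blend VBI directly: visc = exp(exp(VBI_blend)) - 0.8
VBI_1 = ln(ln(6.9 + 0.8)) = 0.713548
VBI_2 = ln(ln(125 + 0.8)) = 1.57582
VBI_blend = 0.69 * 0.713548 + 0.31 * 1.57582 = 0.980852
visc_blend = exp(exp(0.980852)) - 0.8 = 13.59

13.59 cSt


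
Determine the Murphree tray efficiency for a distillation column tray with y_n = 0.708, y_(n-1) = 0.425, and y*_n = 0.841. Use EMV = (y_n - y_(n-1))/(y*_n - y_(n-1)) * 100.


Murphree vapor efficiency: EMV = (y_n - y_(n-1)) / (y*_n - y_(n-1)) * 100
EMV = (0.708 - 0.425) / (0.841 - 0.425) * 100 = 0.283 / 0.416 * 100 = 68.03

68.03 %


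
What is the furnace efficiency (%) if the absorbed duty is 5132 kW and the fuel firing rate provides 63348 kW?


Furnace efficiency = Q_absorbed / Q_fuel * 100
= 5132 / 63348 * 100 = 8.101

8.101 %


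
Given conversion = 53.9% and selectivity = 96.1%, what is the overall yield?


Overall yield = conversion (%) * selectivity (%) / 100
Conversion = 53.9%, Selectivity = 96.1%
Y = 53.9 * 96.1 / 100
= 51.7979 %

51.7979 %


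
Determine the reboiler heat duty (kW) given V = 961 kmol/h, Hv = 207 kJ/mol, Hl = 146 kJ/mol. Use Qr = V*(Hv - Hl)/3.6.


Qr = 961 * (207 - 146) / 3.6 = 961 * 61 / 3.6 = 16280

16280 kW


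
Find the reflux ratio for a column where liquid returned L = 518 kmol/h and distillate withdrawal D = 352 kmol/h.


Reflux ratio definition: R = L / D (liquid returned / distillate withdrawn)
L = 518 kmol/h, D = 352 kmol/h
R = 518 / 352 = 1.472

1.472


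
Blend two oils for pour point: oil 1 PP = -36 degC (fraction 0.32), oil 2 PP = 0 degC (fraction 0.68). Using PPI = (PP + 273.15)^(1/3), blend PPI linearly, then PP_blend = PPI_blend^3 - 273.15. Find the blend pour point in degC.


PPI_1 = (-36 + 273.15)^(1/3) = 6.189768
PPI_2 = (0 + 273.15)^(1/3) = 6.488342
PPI_blend = 0.32 * 6.189768 + 0.68 * 6.488342 = 6.392798
PP_blend = 6.392798^3 - 273.15 = 261.26 - 273.15 = -11.89

-11.89 degC


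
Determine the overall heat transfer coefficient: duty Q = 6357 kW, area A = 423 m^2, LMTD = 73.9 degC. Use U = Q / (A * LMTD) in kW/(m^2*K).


From Q = U*A*LMTD, U = Q / (A * LMTD)
U = 6357 / (423 * 73.9) = 6357 / 31259.7 = 0.2034

0.2034 kW/(m^2*K)


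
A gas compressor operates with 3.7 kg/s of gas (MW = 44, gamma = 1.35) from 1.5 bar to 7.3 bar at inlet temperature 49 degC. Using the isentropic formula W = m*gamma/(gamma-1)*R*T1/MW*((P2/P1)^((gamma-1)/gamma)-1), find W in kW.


Isentropic work: W = m*(gamma/(gamma-1))*(R*T1/MW)*((P2/P1)^((gamma-1)/gamma) - 1)
T1 = 49 + 273.15 = 322.15 K
Pressure ratio = 7.3 / 1.5 = 4.86667
Exponent = (1.35 - 1)/1.35 = 0.259259
(P2/P1)^exp - 1 = 4.86667^0.259259 - 1 = 0.507201
W = 3.7 * 1.35 / 0.35 * 8.314 * 322.15 / 44 * 0.507201 = 440.6

440.6 kW


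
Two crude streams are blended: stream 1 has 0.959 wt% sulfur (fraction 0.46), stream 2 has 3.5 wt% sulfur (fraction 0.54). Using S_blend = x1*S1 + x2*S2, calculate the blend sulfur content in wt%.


Linear sulfur blending: S_blend = x1*S1 + x2*S2
Contribution 1: 0.46 * 0.959 = 0.44114 wt%
Contribution 2: 0.54 * 3.5 = 1.89 wt%
S_blend = 0.44114 + 1.89 = 2.33114

2.33114 wt%


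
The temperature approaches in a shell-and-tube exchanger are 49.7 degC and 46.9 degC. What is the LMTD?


LMTD = (dT1 - dT2) / ln(dT1/dT2)
= (49.7 - 46.9) / ln(49.7 / 46.9) = 2.8 / 0.0579873 = 48.29

48.29 degC


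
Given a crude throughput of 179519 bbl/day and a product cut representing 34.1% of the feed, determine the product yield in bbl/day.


Crude throughput = 179519 bbl/day
Fraction yield = 34.1%
yield = throughput * fraction / 100
yield = 179519 * 34.1 / 100 = 61215.979

61215.979 bbl/day


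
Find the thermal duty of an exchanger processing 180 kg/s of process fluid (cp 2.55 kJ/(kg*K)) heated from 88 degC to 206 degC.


Q = m_dot * cp * delta_T
delta_T = 206 - 88 = 118 K
Q = 180 * 2.55 * 118
= 459 * 118
= 54162 kW

54162 kW


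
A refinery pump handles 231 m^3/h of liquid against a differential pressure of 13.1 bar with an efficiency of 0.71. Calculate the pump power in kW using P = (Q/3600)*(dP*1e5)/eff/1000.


Q = 231 / 3600 = 0.0641667 m^3/s
P = 0.0641667 * (13.1 * 1e5) / 0.71 / 1000 = 118.4

118.4 kW


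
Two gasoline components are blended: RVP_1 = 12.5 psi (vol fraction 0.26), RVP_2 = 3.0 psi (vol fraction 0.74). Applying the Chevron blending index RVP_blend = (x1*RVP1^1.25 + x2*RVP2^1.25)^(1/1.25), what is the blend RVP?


Chevron index: RVP_blend = (sum xi*RVPi^1.25)^(1/1.25)
RVP^1.25 terms: 0.26 * 12.5^1.25 + 0.74 * 3.0^1.25 = 9.03266
RVP_blend = 9.03266^(1/1.25) = 5.816

5.816 psi


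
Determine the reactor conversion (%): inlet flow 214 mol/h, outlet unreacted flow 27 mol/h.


X = (F_in - F_out) / F_in * 100
Moles reacted = 214 - 27 = 187
X = 187 / 214 * 100
= 0.8738 * 100
= 87.38 %

87.38 %


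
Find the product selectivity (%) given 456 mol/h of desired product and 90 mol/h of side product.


Selectivity = desired / (desired + undesired) * 100
Total products = 456 + 90 = 546 mol/h
S = 456 / 546 * 100
= 0.8352 * 100
= 83.52 %

83.52 %


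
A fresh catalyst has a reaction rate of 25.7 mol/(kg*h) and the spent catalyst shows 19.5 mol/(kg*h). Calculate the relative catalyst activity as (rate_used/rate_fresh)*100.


Activity (%) = (rate_used / rate_fresh) * 100
rate_used = 19.5, rate_fresh = 25.7
= (19.5 / 25.7) * 100
= 0.7588 * 100 = 75.88

75.88 %


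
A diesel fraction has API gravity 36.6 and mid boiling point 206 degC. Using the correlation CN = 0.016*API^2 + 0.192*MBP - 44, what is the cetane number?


CN = 0.016 * 36.6^2 + 0.192 * 206 - 44
CN = 21.43296 + 39.552 - 44 = 16.98496

16.98496


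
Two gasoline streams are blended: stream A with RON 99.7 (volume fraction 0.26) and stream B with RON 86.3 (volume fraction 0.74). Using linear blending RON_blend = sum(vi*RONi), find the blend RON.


Linear blending: RON_blend = sum(vi * RONi)
Contribution 1: 0.26 * 99.7 = 25.922
Contribution 2: 0.74 * 86.3 = 63.862
RON_blend = 25.922 + 63.862 = 89.784

89.784


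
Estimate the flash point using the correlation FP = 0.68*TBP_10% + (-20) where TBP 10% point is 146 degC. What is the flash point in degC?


FP = 0.68 * 146 + (-20) = 79.28

79.28 degC


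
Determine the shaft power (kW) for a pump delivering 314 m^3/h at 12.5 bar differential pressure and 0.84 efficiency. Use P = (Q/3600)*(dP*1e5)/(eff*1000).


Q = 314 / 3600 = 0.0872222 m^3/s
P = 0.0872222 * (12.5 * 1e5) / 0.84 / 1000 = 129.8

129.8 kW


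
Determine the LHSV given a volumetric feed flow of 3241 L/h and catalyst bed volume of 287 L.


LHSV = volumetric feed rate / catalyst volume
= 3241 L/h / 287 L
= 11.29 h^-1

11.29 h^-1


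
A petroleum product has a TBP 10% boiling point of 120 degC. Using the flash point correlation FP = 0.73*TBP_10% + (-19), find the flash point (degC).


FP = 0.73 * 120 + (-19) = 68.6

68.6 degC


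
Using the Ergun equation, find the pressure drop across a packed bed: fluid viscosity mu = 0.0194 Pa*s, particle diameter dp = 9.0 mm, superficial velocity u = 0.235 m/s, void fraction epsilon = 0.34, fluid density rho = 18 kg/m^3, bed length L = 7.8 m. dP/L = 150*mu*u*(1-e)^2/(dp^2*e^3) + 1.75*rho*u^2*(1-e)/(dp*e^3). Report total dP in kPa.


dp = 9.0 mm = 0.009 m
Viscous term = 150*0.0194*0.235*(1-0.34)^2 / (0.009^2*0.34^3) = 93567.9
Inertial term = 1.75*18*0.235^2*(1-0.34) / (0.009*0.34^3) = 3245.72
dP/L = 93567.9 + 3245.72 = 96813.6 Pa/m
dP = 96813.6 * 7.8 / 1000 = 755.1 kPa

755.1 kPa


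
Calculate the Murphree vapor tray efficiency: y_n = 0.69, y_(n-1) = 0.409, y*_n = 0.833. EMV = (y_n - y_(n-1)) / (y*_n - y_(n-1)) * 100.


Murphree vapor efficiency: EMV = (y_n - y_(n-1)) / (y*_n - y_(n-1)) * 100
EMV = (0.69 - 0.409) / (0.833 - 0.409) * 100 = 0.281 / 0.424 * 100 = 66.27

66.27 %


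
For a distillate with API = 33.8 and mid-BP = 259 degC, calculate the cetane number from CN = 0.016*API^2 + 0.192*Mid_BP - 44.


CN = 0.016 * 33.8^2 + 0.192 * 259 - 44
CN = 18.27904 + 49.728 - 44 = 24.00704

24.00704


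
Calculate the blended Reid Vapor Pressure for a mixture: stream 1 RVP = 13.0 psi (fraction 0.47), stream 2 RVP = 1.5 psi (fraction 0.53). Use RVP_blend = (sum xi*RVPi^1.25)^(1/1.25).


Chevron index: RVP_blend = (sum xi*RVPi^1.25)^(1/1.25)
RVP^1.25 terms: 0.47 * 13.0^1.25 + 0.53 * 1.5^1.25 = 12.4817
RVP_blend = 12.4817^(1/1.25) = 7.534

7.534 psi


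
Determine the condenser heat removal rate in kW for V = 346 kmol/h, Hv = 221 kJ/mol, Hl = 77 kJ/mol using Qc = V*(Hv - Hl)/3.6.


Qc = 346 * (221 - 77) / 3.6 = 346 * 144 / 3.6 = 13840

13840 kW


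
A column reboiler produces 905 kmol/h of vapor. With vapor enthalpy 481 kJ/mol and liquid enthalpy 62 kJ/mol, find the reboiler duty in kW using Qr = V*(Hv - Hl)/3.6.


Qr = 905 * (481 - 62) / 3.6 = 905 * 419 / 3.6 = 105300

105300 kW


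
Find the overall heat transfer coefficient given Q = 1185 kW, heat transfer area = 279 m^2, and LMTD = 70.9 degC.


From Q = U*A*LMTD, U = Q / (A * LMTD)
U = 1185 / (279 * 70.9) = 1185 / 19781.1 = 0.05991

0.05991 kW/(m^2*K)


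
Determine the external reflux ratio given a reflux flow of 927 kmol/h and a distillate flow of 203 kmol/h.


Reflux ratio definition: R = L / D (liquid returned / distillate withdrawn)
L = 927 kmol/h, D = 203 kmol/h
R = 927 / 203 = 4.567

4.567


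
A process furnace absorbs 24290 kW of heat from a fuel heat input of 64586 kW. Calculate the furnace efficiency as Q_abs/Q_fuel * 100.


Furnace efficiency = Q_absorbed / Q_fuel * 100
= 24290 / 64586 * 100 = 37.61

37.61 %


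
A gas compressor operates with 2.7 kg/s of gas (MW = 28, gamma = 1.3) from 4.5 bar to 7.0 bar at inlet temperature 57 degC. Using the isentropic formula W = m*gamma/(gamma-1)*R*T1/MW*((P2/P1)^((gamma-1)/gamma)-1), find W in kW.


Isentropic work: W = m*(gamma/(gamma-1))*(R*T1/MW)*((P2/P1)^((gamma-1)/gamma) - 1)
T1 = 57 + 273.15 = 330.15 K
Pressure ratio = 7.0 / 4.5 = 1.55556
Exponent = (1.3 - 1)/1.3 = 0.230769
(P2/P1)^exp - 1 = 1.55556^0.230769 - 1 = 0.107341
W = 2.7 * 1.3 / 0.3 * 8.314 * 330.15 / 28 * 0.107341 = 123.1

123.1 kW


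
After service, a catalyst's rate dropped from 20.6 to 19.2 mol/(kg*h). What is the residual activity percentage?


Activity (%) = (rate_used / rate_fresh) * 100
rate_used = 19.2, rate_fresh = 20.6
= (19.2 / 20.6) * 100
= 0.9320 * 100 = 93.20

93.20 %


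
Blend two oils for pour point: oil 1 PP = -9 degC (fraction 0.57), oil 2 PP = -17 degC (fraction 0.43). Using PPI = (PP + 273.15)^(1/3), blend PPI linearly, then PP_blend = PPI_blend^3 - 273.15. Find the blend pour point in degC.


PPI_1 = (-9 + 273.15)^(1/3) = 6.416283
PPI_2 = (-17 + 273.15)^(1/3) = 6.350844
PPI_blend = 0.57 * 6.416283 + 0.43 * 6.350844 = 6.388144
PP_blend = 6.388144^3 - 273.15 = 260.6898 - 273.15 = -12.46

-12.46 degC


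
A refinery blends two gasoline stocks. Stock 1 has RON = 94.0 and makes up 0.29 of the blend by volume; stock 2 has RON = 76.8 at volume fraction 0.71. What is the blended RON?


Linear blending: RON_blend = sum(vi * RONi)
Contribution 1: 0.29 * 94.0 = 27.26
Contribution 2: 0.71 * 76.8 = 54.528
RON_blend = 27.26 + 54.528 = 81.788

81.788


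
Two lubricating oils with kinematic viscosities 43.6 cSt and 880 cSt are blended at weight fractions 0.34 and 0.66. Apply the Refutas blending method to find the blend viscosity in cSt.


Refutas method: VBN_i = 14.534*ln(ln(visc_i + 0.8)) + 10.975, blended linearly by mass fraction; since VBN is linear in VBI_i = ln(ln(visc_i + 0.8)) and the fractions sum to 1, blend VBI directly: visc = exp(exp(VBI_blend)) - 0.8
VBI_1 = ln(ln(43.6 + 0.8)) = 1.33322
VBI_2 = ln(ln(880 + 0.8)) = 1.9141
VBI_blend = 0.34 * 1.33322 + 0.66 * 1.9141 = 1.7166
visc_blend = exp(exp(1.7166)) - 0.8 = 260.5

260.5 cSt


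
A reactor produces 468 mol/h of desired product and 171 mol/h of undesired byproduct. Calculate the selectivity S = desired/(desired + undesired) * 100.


Selectivity = desired / (desired + undesired) * 100
Total products = 468 + 171 = 639 mol/h
S = 468 / 639 * 100
= 0.7324 * 100
= 73.24 %

73.24 %


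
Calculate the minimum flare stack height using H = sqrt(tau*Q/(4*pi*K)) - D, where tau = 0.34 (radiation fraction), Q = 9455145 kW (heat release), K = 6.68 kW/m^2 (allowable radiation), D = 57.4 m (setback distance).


tau*Q/(4*pi*K) = 0.34 * 9455145 / (4 * pi * 6.68) = 38296.6
sqrt(38296.6) = 195.695
H = 195.695 - 57.4 = 138.3

138.3 m


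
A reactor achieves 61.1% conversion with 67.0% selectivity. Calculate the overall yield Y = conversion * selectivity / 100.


Overall yield = conversion (%) * selectivity (%) / 100
Conversion = 61.1%, Selectivity = 67.0%
Y = 61.1 * 67.0 / 100
= 40.937 %

40.937 %


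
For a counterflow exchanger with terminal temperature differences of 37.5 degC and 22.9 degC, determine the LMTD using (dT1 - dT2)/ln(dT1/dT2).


LMTD = (dT1 - dT2) / ln(dT1/dT2)
= (37.5 - 22.9) / ln(37.5 / 22.9) = 14.6 / 0.493204 = 29.60

29.60 degC


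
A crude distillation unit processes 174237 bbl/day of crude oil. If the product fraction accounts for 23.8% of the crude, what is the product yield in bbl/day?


Crude throughput = 174237 bbl/day
Fraction yield = 23.8%
yield = throughput * fraction / 100
yield = 174237 * 23.8 / 100 = 41468.406

41468.406 bbl/day


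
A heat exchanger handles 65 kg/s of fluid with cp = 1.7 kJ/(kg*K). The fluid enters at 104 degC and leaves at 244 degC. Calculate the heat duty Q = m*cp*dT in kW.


Q = m_dot * cp * delta_T
delta_T = 244 - 104 = 140 K
Q = 65 * 1.7 * 140
= 110.5 * 140
= 15470 kW

15470 kW


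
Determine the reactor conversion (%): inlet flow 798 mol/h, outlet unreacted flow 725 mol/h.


X = (F_in - F_out) / F_in * 100
Moles reacted = 798 - 725 = 73
X = 73 / 798 * 100
= 0.09148 * 100
= 9.148 %

9.148 %


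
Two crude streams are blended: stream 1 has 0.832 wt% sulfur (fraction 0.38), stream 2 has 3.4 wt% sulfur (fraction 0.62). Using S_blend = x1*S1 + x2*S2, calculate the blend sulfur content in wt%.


Linear sulfur blending: S_blend = x1*S1 + x2*S2
Contribution 1: 0.38 * 0.832 = 0.31616 wt%
Contribution 2: 0.62 * 3.4 = 2.108 wt%
S_blend = 0.31616 + 2.108 = 2.42416

2.42416 wt%


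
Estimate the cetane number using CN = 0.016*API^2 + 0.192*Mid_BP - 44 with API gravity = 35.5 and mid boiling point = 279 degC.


CN = 0.016 * 35.5^2 + 0.192 * 279 - 44
CN = 20.164 + 53.568 - 44 = 29.732

29.732


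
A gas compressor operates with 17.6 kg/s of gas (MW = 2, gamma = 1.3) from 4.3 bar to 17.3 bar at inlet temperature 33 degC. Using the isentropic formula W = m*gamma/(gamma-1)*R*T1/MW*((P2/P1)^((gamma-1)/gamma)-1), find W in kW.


Isentropic work: W = m*(gamma/(gamma-1))*(R*T1/MW)*((P2/P1)^((gamma-1)/gamma) - 1)
T1 = 33 + 273.15 = 306.15 K
Pressure ratio = 17.3 / 4.3 = 4.02326
Exponent = (1.3 - 1)/1.3 = 0.230769
(P2/P1)^exp - 1 = 4.02326^0.230769 - 1 = 0.378853
W = 17.6 * 1.3 / 0.3 * 8.314 * 306.15 / 2 * 0.378853 = 36770

36770 kW


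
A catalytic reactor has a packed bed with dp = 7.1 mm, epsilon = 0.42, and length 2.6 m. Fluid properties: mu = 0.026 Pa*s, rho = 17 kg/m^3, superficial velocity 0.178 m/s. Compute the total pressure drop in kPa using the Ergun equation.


dp = 7.1 mm = 0.0071 m
Viscous term = 150*0.026*0.178*(1-0.42)^2 / (0.0071^2*0.42^3) = 62528.2
Inertial term = 1.75*17*0.178^2*(1-0.42) / (0.0071*0.42^3) = 1039.32
dP/L = 62528.2 + 1039.32 = 63567.5 Pa/m
dP = 63567.5 * 2.6 / 1000 = 165.3 kPa

165.3 kPa


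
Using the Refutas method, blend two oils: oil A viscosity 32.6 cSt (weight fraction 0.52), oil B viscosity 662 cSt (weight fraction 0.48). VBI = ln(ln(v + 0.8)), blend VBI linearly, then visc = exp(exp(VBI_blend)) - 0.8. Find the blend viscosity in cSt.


Refutas method: VBN_i = 14.534*ln(ln(visc_i + 0.8)) + 10.975, blended linearly by mass fraction; since VBN is linear in VBI_i = ln(ln(visc_i + 0.8)) and the fractions sum to 1, blend VBI directly: visc = exp(exp(VBI_blend)) - 0.8
VBI_1 = ln(ln(32.6 + 0.8)) = 1.2552
VBI_2 = ln(ln(662 + 0.8)) = 1.87126
VBI_blend = 0.52 * 1.2552 + 0.48 * 1.87126 = 1.55091
visc_blend = exp(exp(1.55091)) - 0.8 = 110.9

110.9 cSt


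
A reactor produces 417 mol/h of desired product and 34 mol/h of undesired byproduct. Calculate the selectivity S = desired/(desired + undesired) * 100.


Selectivity = desired / (desired + undesired) * 100
Total products = 417 + 34 = 451 mol/h
S = 417 / 451 * 100
= 0.9246 * 100
= 92.46 %

92.46 %


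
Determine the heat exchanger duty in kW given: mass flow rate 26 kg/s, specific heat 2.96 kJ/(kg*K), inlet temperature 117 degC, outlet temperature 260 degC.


Q = m_dot * cp * delta_T
delta_T = 260 - 117 = 143 K
Q = 26 * 2.96 * 143
= 76.96 * 143
= 11005.28 kW

11005.28 kW


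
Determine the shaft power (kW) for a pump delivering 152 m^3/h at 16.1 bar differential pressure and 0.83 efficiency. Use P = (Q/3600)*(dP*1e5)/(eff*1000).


Q = 152 / 3600 = 0.0422222 m^3/s
P = 0.0422222 * (16.1 * 1e5) / 0.83 / 1000 = 81.90

81.90 kW


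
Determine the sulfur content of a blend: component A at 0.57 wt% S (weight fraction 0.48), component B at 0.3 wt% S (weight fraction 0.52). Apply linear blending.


Linear sulfur blending: S_blend = x1*S1 + x2*S2
Contribution 1: 0.48 * 0.57 = 0.2736 wt%
Contribution 2: 0.52 * 0.3 = 0.156 wt%
S_blend = 0.2736 + 0.156 = 0.4296

0.4296 wt%


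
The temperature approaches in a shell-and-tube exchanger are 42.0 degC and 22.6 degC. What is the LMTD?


LMTD = (dT1 - dT2) / ln(dT1/dT2)
= (42.0 - 22.6) / ln(42.0 / 22.6) = 19.4 / 0.61972 = 31.30

31.30 degC


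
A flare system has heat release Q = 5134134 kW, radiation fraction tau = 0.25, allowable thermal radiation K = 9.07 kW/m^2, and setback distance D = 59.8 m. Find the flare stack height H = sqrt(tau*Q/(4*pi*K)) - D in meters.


tau*Q/(4*pi*K) = 0.25 * 5134134 / (4 * pi * 9.07) = 11261.3
sqrt(11261.3) = 106.119
H = 106.119 - 59.8 = 46.32

46.32 m


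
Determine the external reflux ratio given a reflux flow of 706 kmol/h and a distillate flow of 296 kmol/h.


Reflux ratio definition: R = L / D (liquid returned / distillate withdrawn)
L = 706 kmol/h, D = 296 kmol/h
R = 706 / 296 = 2.385

2.385


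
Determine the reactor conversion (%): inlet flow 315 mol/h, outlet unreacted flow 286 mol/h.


X = (F_in - F_out) / F_in * 100
Moles reacted = 315 - 286 = 29
X = 29 / 315 * 100
= 0.09206 * 100
= 9.206 %

9.206 %


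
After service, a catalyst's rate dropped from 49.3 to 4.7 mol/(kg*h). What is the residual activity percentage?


Activity (%) = (rate_used / rate_fresh) * 100
rate_used = 4.7, rate_fresh = 49.3
= (4.7 / 49.3) * 100
= 0.09533 * 100 = 9.533

9.533 %


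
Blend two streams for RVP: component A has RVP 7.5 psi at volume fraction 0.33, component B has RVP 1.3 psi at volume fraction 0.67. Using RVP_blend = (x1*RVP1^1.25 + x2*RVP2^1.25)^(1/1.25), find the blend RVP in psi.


Chevron index: RVP_blend = (sum xi*RVPi^1.25)^(1/1.25)
RVP^1.25 terms: 0.33 * 7.5^1.25 + 0.67 * 1.3^1.25 = 5.02586
RVP_blend = 5.02586^(1/1.25) = 3.639

3.639 psi


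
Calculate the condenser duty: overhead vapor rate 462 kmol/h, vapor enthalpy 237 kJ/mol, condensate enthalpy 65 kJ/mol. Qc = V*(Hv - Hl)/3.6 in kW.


Qc = 462 * (237 - 65) / 3.6 = 462 * 172 / 3.6 = 22070

22070 kW


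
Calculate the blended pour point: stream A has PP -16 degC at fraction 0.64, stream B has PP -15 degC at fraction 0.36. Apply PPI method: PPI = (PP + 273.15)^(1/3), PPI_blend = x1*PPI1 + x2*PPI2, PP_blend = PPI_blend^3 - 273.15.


PPI_1 = (-16 + 273.15)^(1/3) = 6.359098
PPI_2 = (-15 + 273.15)^(1/3) = 6.36733
PPI_blend = 0.64 * 6.359098 + 0.36 * 6.36733 = 6.362062
PP_blend = 6.362062^3 - 273.15 = 257.5098 - 273.15 = -15.64

-15.64 degC


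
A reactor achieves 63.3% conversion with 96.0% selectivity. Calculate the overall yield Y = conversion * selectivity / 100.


Overall yield = conversion (%) * selectivity (%) / 100
Conversion = 63.3%, Selectivity = 96.0%
Y = 63.3 * 96.0 / 100
= 60.768 %

60.768 %


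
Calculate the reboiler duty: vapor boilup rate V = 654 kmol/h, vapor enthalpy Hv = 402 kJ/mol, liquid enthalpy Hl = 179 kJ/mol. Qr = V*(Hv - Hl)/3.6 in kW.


Qr = 654 * (402 - 179) / 3.6 = 654 * 223 / 3.6 = 40510

40510 kW


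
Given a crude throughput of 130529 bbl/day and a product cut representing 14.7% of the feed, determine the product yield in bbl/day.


Crude throughput = 130529 bbl/day
Fraction yield = 14.7%
yield = throughput * fraction / 100
yield = 130529 * 14.7 / 100 = 19187.763

19187.763 bbl/day


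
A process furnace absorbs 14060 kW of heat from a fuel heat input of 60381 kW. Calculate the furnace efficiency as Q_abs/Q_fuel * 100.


Furnace efficiency = Q_absorbed / Q_fuel * 100
= 14060 / 60381 * 100 = 23.29

23.29 %


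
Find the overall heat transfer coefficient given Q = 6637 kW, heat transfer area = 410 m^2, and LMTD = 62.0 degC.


From Q = U*A*LMTD, U = Q / (A * LMTD)
U = 6637 / (410 * 62.0) = 6637 / 25420 = 0.2611

0.2611 kW/(m^2*K)


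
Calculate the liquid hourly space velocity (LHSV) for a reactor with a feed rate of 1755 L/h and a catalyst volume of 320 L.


LHSV = volumetric feed rate / catalyst volume
= 1755 L/h / 320 L
= 5.484 h^-1

5.484 h^-1


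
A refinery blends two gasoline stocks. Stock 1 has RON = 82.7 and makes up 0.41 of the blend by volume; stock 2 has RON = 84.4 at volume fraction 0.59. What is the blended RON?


Linear blending: RON_blend = sum(vi * RONi)
Contribution 1: 0.41 * 82.7 = 33.907
Contribution 2: 0.59 * 84.4 = 49.796
RON_blend = 33.907 + 49.796 = 83.703

83.703


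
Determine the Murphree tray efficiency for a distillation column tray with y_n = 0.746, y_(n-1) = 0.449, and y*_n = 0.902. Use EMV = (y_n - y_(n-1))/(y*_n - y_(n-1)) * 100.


Murphree vapor efficiency: EMV = (y_n - y_(n-1)) / (y*_n - y_(n-1)) * 100
EMV = (0.746 - 0.449) / (0.902 - 0.449) * 100 = 0.297 / 0.453 * 100 = 65.56

65.56 %


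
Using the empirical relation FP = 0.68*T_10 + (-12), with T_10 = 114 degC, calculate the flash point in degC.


FP = 0.68 * 114 + (-12) = 65.52

65.52 degC


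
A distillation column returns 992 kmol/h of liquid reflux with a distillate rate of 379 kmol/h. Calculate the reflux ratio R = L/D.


Reflux ratio definition: R = L / D (liquid returned / distillate withdrawn)
L = 992 kmol/h, D = 379 kmol/h
R = 992 / 379 = 2.617

2.617


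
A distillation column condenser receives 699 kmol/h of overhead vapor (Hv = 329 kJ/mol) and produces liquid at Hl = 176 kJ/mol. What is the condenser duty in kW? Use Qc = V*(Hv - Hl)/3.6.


Qc = 699 * (329 - 176) / 3.6 = 699 * 153 / 3.6 = 29710

29710 kW


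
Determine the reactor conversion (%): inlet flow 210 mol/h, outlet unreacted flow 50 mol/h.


X = (F_in - F_out) / F_in * 100
Moles reacted = 210 - 50 = 160
X = 160 / 210 * 100
= 0.7619 * 100
= 76.19 %

76.19 %


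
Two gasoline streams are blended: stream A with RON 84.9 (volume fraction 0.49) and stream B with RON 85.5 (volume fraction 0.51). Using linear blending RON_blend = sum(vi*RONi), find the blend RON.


Linear blending: RON_blend = sum(vi * RONi)
Contribution 1: 0.49 * 84.9 = 41.601
Contribution 2: 0.51 * 85.5 = 43.605
RON_blend = 41.601 + 43.605 = 85.206

85.206


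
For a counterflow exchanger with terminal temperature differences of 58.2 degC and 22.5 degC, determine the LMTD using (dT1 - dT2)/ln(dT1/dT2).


LMTD = (dT1 - dT2) / ln(dT1/dT2)
= (58.2 - 22.5) / ln(58.2 / 22.5) = 35.7 / 0.95037 = 37.56

37.56 degC


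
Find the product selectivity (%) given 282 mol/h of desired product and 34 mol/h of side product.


Selectivity = desired / (desired + undesired) * 100
Total products = 282 + 34 = 316 mol/h
S = 282 / 316 * 100
= 0.8924 * 100
= 89.24 %

89.24 %


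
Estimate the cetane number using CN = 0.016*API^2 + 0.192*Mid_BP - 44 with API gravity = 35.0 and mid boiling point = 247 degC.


CN = 0.016 * 35.0^2 + 0.192 * 247 - 44
CN = 19.6 + 47.424 - 44 = 23.024

23.024


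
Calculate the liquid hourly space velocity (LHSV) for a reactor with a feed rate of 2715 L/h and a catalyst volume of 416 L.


LHSV = volumetric feed rate / catalyst volume
= 2715 L/h / 416 L
= 6.526 h^-1

6.526 h^-1


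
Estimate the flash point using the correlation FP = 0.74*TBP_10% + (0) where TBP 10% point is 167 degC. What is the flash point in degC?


FP = 0.74 * 167 + (0) = 123.58

123.58 degC


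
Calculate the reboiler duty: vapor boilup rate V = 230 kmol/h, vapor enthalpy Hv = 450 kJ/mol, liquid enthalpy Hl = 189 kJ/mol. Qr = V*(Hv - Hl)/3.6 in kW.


Qr = 230 * (450 - 189) / 3.6 = 230 * 261 / 3.6 = 16680

16680 kW


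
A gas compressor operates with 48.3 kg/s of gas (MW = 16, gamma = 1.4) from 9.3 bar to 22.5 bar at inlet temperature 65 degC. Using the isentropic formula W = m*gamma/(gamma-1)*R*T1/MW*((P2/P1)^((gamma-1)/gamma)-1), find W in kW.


Isentropic work: W = m*(gamma/(gamma-1))*(R*T1/MW)*((P2/P1)^((gamma-1)/gamma) - 1)
T1 = 65 + 273.15 = 338.15 K
Pressure ratio = 22.5 / 9.3 = 2.41935
Exponent = (1.4 - 1)/1.4 = 0.285714
(P2/P1)^exp - 1 = 2.41935^0.285714 - 1 = 0.287147
W = 48.3 * 1.4 / 0.4 * 8.314 * 338.15 / 16 * 0.287147 = 8529

8529 kW


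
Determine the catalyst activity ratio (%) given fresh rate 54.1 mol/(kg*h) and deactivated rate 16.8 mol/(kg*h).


Activity (%) = (rate_used / rate_fresh) * 100
rate_used = 16.8, rate_fresh = 54.1
= (16.8 / 54.1) * 100
= 0.3105 * 100 = 31.05

31.05 %


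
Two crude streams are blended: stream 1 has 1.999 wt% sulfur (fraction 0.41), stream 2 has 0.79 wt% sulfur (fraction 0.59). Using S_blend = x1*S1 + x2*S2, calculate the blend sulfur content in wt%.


Linear sulfur blending: S_blend = x1*S1 + x2*S2
Contribution 1: 0.41 * 1.999 = 0.81959 wt%
Contribution 2: 0.59 * 0.79 = 0.4661 wt%
S_blend = 0.81959 + 0.4661 = 1.28569

1.28569 wt%


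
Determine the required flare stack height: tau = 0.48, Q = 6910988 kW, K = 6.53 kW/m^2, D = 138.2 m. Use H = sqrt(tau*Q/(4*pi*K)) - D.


tau*Q/(4*pi*K) = 0.48 * 6910988 / (4 * pi * 6.53) = 40425.8
sqrt(40425.8) = 201.062
H = 201.062 - 138.2 = 62.86

62.86 m


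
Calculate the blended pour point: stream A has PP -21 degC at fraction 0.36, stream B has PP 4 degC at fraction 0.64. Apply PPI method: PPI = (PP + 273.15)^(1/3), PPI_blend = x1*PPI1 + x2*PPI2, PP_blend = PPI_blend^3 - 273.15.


PPI_1 = (-21 + 273.15)^(1/3) = 6.317613
PPI_2 = (4 + 273.15)^(1/3) = 6.51986
PPI_blend = 0.36 * 6.317613 + 0.64 * 6.51986 = 6.447051
PP_blend = 6.447051^3 - 273.15 = 267.9682 - 273.15 = -5.18

-5.18 degC


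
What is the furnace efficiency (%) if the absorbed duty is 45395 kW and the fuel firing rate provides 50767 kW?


Furnace efficiency = Q_absorbed / Q_fuel * 100
= 45395 / 50767 * 100 = 89.42

89.42 %


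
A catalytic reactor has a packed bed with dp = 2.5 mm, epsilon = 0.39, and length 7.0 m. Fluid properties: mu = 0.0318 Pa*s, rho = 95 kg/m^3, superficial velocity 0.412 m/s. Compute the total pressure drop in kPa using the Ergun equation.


dp = 2.5 mm = 0.0025 m
Viscous term = 150*0.0318*0.412*(1-0.39)^2 / (0.0025^2*0.39^3) = 1972430
Inertial term = 1.75*95*0.412^2*(1-0.39) / (0.0025*0.39^3) = 116079
dP/L = 1972430 + 116079 = 2088510 Pa/m
dP = 2088510 * 7.0 / 1000 = 14620 kPa

14620 kPa


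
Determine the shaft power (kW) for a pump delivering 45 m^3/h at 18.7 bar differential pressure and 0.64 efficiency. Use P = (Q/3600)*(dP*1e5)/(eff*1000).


Q = 45 / 3600 = 0.0125 m^3/s
P = 0.0125 * (18.7 * 1e5) / 0.64 / 1000 = 36.52

36.52 kW


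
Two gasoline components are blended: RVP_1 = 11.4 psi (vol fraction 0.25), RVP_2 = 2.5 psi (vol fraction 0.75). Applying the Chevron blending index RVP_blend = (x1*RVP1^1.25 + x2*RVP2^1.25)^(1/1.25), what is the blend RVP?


Chevron index: RVP_blend = (sum xi*RVPi^1.25)^(1/1.25)
RVP^1.25 terms: 0.25 * 11.4^1.25 + 0.75 * 2.5^1.25 = 7.59455
RVP_blend = 7.59455^(1/1.25) = 5.063

5.063 psi


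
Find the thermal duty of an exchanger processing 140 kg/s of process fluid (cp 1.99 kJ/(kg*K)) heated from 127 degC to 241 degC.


Q = m_dot * cp * delta_T
delta_T = 241 - 127 = 114 K
Q = 140 * 1.99 * 114
= 278.6 * 114
= 31760.4 kW

31760.4 kW


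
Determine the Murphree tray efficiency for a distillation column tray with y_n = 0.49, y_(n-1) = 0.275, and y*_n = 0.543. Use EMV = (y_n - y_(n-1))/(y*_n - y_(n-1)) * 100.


Murphree vapor efficiency: EMV = (y_n - y_(n-1)) / (y*_n - y_(n-1)) * 100
EMV = (0.49 - 0.275) / (0.543 - 0.275) * 100 = 0.215 / 0.268 * 100 = 80.22

80.22 %


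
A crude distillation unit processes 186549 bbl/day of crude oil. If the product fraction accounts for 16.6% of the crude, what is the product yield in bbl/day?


Crude throughput = 186549 bbl/day
Fraction yield = 16.6%
yield = throughput * fraction / 100
yield = 186549 * 16.6 / 100 = 30967.134

30967.134 bbl/day


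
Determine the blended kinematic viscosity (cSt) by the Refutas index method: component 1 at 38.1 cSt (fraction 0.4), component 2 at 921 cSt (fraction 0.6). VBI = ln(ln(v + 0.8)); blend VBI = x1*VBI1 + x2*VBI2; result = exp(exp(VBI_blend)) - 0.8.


Refutas method: VBN_i = 14.534*ln(ln(visc_i + 0.8)) + 10.975, blended linearly by mass fraction; since VBN is linear in VBI_i = ln(ln(visc_i + 0.8)) and the fractions sum to 1, blend VBI directly: visc = exp(exp(VBI_blend)) - 0.8
VBI_1 = ln(ln(38.1 + 0.8)) = 1.29773
VBI_2 = ln(ln(921 + 0.8)) = 1.92079
VBI_blend = 0.4 * 1.29773 + 0.6 * 1.92079 = 1.67157
visc_blend = exp(exp(1.67157)) - 0.8 = 203.7

203.7 cSt


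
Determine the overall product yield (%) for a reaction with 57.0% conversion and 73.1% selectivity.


Overall yield = conversion (%) * selectivity (%) / 100
Conversion = 57.0%, Selectivity = 73.1%
Y = 57.0 * 73.1 / 100
= 41.667 %

41.667 %


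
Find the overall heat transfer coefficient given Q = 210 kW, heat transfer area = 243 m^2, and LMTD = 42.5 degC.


From Q = U*A*LMTD, U = Q / (A * LMTD)
U = 210 / (243 * 42.5) = 210 / 10327.5 = 0.02033

0.02033 kW/(m^2*K)


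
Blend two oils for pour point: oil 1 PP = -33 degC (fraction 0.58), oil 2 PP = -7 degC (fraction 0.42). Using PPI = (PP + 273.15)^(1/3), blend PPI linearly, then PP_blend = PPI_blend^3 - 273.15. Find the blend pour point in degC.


PPI_1 = (-33 + 273.15)^(1/3) = 6.215759
PPI_2 = (-7 + 273.15)^(1/3) = 6.432436
PPI_blend = 0.58 * 6.215759 + 0.42 * 6.432436 = 6.306763
PP_blend = 6.306763^3 - 273.15 = 250.8531 - 273.15 = -22.3

-22.3 degC


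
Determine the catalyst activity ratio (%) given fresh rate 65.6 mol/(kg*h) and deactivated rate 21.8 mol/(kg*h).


Activity (%) = (rate_used / rate_fresh) * 100
rate_used = 21.8, rate_fresh = 65.6
= (21.8 / 65.6) * 100
= 0.3323 * 100 = 33.23

33.23 %


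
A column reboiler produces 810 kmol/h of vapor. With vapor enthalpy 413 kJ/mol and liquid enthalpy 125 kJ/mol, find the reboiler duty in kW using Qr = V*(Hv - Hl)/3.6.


Qr = 810 * (413 - 125) / 3.6 = 810 * 288 / 3.6 = 64800

64800 kW


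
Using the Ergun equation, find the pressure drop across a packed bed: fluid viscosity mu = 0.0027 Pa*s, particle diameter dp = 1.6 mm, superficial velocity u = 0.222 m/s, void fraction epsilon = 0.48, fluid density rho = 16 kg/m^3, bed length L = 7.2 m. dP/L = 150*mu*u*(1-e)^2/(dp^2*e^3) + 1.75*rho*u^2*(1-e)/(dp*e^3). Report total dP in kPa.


dp = 1.6 mm = 0.0016 m
Viscous term = 150*0.0027*0.222*(1-0.48)^2 / (0.0016^2*0.48^3) = 85871.9
Inertial term = 1.75*16*0.222^2*(1-0.48) / (0.0016*0.48^3) = 4055.31
dP/L = 85871.9 + 4055.31 = 89927.2 Pa/m
dP = 89927.2 * 7.2 / 1000 = 647.5 kPa

647.5 kPa


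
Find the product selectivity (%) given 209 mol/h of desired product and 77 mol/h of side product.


Selectivity = desired / (desired + undesired) * 100
Total products = 209 + 77 = 286 mol/h
S = 209 / 286 * 100
= 0.7308 * 100
= 73.08 %

73.08 %


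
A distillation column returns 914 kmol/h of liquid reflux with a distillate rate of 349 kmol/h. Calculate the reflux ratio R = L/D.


Reflux ratio definition: R = L / D (liquid returned / distillate withdrawn)
L = 914 kmol/h, D = 349 kmol/h
R = 914 / 349 = 2.619

2.619


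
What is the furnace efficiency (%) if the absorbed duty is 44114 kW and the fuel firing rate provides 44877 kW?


Furnace efficiency = Q_absorbed / Q_fuel * 100
= 44114 / 44877 * 100 = 98.30

98.30 %


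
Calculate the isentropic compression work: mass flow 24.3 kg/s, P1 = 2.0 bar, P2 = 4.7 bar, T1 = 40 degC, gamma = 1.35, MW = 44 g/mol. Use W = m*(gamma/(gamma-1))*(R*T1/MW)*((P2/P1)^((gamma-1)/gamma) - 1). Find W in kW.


Isentropic work: W = m*(gamma/(gamma-1))*(R*T1/MW)*((P2/P1)^((gamma-1)/gamma) - 1)
T1 = 40 + 273.15 = 313.15 K
Pressure ratio = 4.7 / 2.0 = 2.35
Exponent = (1.35 - 1)/1.35 = 0.259259
(P2/P1)^exp - 1 = 2.35^0.259259 - 1 = 0.247966
W = 24.3 * 1.35 / 0.35 * 8.314 * 313.15 / 44 * 0.247966 = 1375

1375 kW


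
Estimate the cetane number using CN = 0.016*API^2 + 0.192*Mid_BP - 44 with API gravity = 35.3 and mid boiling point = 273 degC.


CN = 0.016 * 35.3^2 + 0.192 * 273 - 44
CN = 19.93744 + 52.416 - 44 = 28.35344

28.35344


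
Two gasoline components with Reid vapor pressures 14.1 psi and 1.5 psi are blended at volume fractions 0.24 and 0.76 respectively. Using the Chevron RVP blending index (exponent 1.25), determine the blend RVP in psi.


Chevron index: RVP_blend = (sum xi*RVPi^1.25)^(1/1.25)
RVP^1.25 terms: 0.24 * 14.1^1.25 + 0.76 * 1.5^1.25 = 7.81907
RVP_blend = 7.81907^(1/1.25) = 5.182

5.182 psi


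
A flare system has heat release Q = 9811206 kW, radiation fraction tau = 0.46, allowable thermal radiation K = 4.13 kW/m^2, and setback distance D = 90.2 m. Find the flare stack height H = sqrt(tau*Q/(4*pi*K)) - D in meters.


tau*Q/(4*pi*K) = 0.46 * 9811206 / (4 * pi * 4.13) = 86960.2
sqrt(86960.2) = 294.89
H = 294.89 - 90.2 = 204.7

204.7 m


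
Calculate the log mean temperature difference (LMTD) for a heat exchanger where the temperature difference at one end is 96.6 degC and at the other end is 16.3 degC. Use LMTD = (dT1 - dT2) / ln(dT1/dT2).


LMTD = (dT1 - dT2) / ln(dT1/dT2)
= (96.6 - 16.3) / ln(96.6 / 16.3) = 80.3 / 1.77941 = 45.13

45.13 degC


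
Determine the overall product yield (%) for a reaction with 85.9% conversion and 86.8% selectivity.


Overall yield = conversion (%) * selectivity (%) / 100
Conversion = 85.9%, Selectivity = 86.8%
Y = 85.9 * 86.8 / 100
= 74.5612 %

74.5612 %


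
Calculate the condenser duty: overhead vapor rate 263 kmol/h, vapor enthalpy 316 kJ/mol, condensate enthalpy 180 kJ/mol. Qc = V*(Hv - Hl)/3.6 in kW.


Qc = 263 * (316 - 180) / 3.6 = 263 * 136 / 3.6 = 9936

9936 kW


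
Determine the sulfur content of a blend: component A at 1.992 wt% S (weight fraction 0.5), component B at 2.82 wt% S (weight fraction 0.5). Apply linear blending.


Linear sulfur blending: S_blend = x1*S1 + x2*S2
Contribution 1: 0.5 * 1.992 = 0.996 wt%
Contribution 2: 0.5 * 2.82 = 1.41 wt%
S_blend = 0.996 + 1.41 = 2.406

2.406 wt%


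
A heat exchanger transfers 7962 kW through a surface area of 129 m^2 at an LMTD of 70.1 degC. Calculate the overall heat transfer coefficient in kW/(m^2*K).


From Q = U*A*LMTD, U = Q / (A * LMTD)
U = 7962 / (129 * 70.1) = 7962 / 9042.9 = 0.8805

0.8805 kW/(m^2*K)


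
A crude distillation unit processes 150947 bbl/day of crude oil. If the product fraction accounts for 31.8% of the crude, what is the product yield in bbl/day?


Crude throughput = 150947 bbl/day
Fraction yield = 31.8%
yield = throughput * fraction / 100
yield = 150947 * 31.8 / 100 = 48001.146

48001.146 bbl/day


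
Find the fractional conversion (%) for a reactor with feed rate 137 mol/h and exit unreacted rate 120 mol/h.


X = (F_in - F_out) / F_in * 100
Moles reacted = 137 - 120 = 17
X = 17 / 137 * 100
= 0.1241 * 100
= 12.41 %

12.41 %
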